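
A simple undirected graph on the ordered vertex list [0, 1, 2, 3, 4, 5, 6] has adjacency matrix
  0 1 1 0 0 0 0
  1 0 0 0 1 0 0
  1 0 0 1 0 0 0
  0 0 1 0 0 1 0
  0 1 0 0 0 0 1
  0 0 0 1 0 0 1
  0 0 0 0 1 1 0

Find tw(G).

2

A width-2 tree decomposition is:
Bags: B1 = {4, 5, 6}  B2 = {1, 4, 5}  B3 = {0, 1, 5}  B4 = {0, 2, 5}  B5 = {2, 3, 5}
Tree: B1–B2, B2–B3, B3–B4, B4–B5
Each bag holds 3 vertices, so the decomposition has width 2, which upper-bounds the treewidth. Since 5–6–4–1–0–2–3–5 is a cycle in G, G is not acyclic. Forests are exactly the graphs of treewidth ≤ 1, so tw(G) ≥ 2. Hence tw(G) = 2 exactly.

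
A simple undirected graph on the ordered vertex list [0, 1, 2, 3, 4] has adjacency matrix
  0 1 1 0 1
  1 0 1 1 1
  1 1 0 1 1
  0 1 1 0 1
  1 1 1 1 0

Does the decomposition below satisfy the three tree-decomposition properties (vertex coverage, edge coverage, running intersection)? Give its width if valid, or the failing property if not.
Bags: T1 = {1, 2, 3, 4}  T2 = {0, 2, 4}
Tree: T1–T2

No — edge (1,0) lies in no bag.

A tree decomposition must satisfy three properties: every vertex lies in some bag; for every edge, both endpoints lie together in some bag; and for every vertex, the bags containing it form a connected subtree. Here edge (1,0) lies in no bag, so the decomposition is invalid.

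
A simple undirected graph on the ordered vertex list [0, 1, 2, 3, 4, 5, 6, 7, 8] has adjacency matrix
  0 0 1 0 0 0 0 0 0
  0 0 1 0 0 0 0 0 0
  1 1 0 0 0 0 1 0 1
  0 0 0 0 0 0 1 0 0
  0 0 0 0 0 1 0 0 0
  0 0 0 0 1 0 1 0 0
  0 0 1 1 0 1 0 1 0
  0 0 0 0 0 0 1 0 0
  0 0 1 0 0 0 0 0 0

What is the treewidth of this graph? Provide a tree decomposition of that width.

Treewidth 1.
One optimal decomposition is:
Bags: B1 = {2, 6}  B2 = {0, 2}  B3 = {5, 6}  B4 = {1, 2}  B5 = {6, 7}  B6 = {2, 8}  B7 = {3, 6}  B8 = {4, 5}
Tree: B1–B2, B1–B3, B2–B4, B1–B5, B4–B6, B3–B7, B3–B8

The largest bag has 2 vertices, giving width 1; this decomposition certifies tw(G) ≤ 1. G has an edge, so its treewidth is at least 1. Hence tw(G) = 1 exactly.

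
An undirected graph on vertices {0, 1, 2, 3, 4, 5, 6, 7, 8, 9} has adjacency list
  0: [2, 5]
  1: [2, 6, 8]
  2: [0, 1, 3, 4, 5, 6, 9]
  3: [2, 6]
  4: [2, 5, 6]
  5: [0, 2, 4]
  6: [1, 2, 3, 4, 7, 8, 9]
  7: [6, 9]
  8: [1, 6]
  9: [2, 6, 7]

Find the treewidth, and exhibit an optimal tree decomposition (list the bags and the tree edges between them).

Each bag holds 3 vertices, so the decomposition has width 2, which upper-bounds the treewidth. On the other hand G contains the 3-clique {1, 6, 8}. A clique must lie in a single bag of any decomposition, so no decomposition can have width below 2. Combining the bounds, tw(G) = 2.

Treewidth 2.
One optimal decomposition is:
Bags: B1 = {2, 4, 6}  B2 = {2, 4, 5}  B3 = {2, 6, 9}  B4 = {2, 3, 6}  B5 = {0, 2, 5}  B6 = {1, 2, 6}  B7 = {6, 7, 9}  B8 = {1, 6, 8}
Tree: B1–B2, B1–B3, B1–B4, B2–B5, B3–B6, B3–B7, B6–B8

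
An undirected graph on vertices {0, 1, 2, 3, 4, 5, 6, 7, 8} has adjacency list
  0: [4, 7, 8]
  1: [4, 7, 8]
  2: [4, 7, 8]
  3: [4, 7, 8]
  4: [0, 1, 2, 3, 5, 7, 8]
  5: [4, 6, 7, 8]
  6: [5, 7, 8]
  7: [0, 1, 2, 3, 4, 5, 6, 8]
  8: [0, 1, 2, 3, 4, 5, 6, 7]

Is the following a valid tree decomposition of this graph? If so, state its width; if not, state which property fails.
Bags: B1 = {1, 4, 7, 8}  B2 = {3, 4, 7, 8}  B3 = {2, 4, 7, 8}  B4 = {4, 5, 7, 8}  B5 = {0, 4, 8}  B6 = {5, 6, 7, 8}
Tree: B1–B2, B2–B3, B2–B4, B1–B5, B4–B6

A tree decomposition must satisfy three properties: every vertex lies in some bag; for every edge, both endpoints lie together in some bag; and for every vertex, the bags containing it form a connected subtree. Here edge (7,0) lies in no bag, so the decomposition is invalid.

No — edge (7,0) lies in no bag.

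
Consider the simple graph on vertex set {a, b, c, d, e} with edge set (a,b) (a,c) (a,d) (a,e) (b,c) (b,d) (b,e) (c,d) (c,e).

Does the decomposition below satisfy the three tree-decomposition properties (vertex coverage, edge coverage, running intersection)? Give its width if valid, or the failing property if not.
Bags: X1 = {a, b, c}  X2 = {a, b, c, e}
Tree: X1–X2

No — vertex d appears in no bag.

A tree decomposition must satisfy three properties: every vertex lies in some bag; for every edge, both endpoints lie together in some bag; and for every vertex, the bags containing it form a connected subtree. Here vertex d appears in no bag, so the decomposition is invalid.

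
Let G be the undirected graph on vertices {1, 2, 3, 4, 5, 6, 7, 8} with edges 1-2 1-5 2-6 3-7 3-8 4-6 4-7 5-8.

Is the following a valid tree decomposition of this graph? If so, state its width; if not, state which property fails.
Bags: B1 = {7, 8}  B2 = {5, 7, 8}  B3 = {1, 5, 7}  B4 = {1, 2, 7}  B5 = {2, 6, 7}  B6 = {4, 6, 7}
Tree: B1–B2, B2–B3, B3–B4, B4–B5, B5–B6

No — vertex 3 appears in no bag.

A tree decomposition must satisfy three properties: every vertex lies in some bag; for every edge, both endpoints lie together in some bag; and for every vertex, the bags containing it form a connected subtree. Here vertex 3 appears in no bag, so the decomposition is invalid.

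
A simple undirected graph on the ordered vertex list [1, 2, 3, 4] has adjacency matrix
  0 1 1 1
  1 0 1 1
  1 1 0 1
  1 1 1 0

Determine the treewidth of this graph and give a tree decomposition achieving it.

Treewidth 3.
One optimal decomposition is:
Bags: B1 = {1, 2, 3, 4}
Tree: (single bag)

With just one bag of size 4, the width is 4 − 1 = 3, so tw(G) ≤ 3. For the lower bound, the 4 vertices {1, 2, 3, 4} are pairwise adjacent, and any tree decomposition puts a clique entirely inside one bag — forcing width ≥ 3. Combining the bounds, tw(G) = 3.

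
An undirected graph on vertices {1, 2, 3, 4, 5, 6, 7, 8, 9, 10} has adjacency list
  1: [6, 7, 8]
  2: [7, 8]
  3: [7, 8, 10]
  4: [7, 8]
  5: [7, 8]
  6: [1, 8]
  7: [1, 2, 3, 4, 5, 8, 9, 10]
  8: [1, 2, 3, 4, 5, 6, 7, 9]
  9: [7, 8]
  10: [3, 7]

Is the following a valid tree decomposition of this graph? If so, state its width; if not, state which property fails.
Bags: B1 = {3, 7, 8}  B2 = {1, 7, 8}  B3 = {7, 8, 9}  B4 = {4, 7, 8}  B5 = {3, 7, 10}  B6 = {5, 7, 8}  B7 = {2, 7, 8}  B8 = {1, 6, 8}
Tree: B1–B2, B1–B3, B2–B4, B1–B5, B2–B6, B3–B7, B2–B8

Yes; width 2.

Every vertex of G appears in some bag (union = {1, 2, 3, 4, 5, 6, 7, 8, 9, 10}); every edge is covered by a bag; and for each vertex v the set of bags containing v is connected in the bag tree. The decomposition is therefore valid. The largest bag has 3 vertices, so the width is 2.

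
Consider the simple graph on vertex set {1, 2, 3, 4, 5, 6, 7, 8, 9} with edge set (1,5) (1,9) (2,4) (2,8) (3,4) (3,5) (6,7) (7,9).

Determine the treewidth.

A width-1 tree decomposition is:
Bags: B1 = {2, 8}  B2 = {2, 4}  B3 = {3, 4}  B4 = {3, 5}  B5 = {1, 5}  B6 = {1, 9}  B7 = {7, 9}  B8 = {6, 7}
Tree: B1–B2, B2–B3, B3–B4, B4–B5, B5–B6, B6–B7, B7–B8
Every bag has size at most 2, so the width is 2 − 1 = 1 and tw(G) ≤ 1. Any graph with an edge has treewidth ≥ 1, and G has the edge 8–2. Hence tw(G) = 1 exactly.

1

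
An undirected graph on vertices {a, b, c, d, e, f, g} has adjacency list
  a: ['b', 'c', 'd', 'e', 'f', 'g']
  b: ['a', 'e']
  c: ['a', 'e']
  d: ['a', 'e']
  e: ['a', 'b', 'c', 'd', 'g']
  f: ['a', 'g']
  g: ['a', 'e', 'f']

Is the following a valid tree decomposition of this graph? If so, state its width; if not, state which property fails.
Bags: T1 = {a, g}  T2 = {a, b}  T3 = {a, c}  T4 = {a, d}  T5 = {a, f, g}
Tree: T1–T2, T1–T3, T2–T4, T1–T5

No — vertex e appears in no bag.

A tree decomposition must satisfy three properties: every vertex lies in some bag; for every edge, both endpoints lie together in some bag; and for every vertex, the bags containing it form a connected subtree. Here vertex e appears in no bag, so the decomposition is invalid.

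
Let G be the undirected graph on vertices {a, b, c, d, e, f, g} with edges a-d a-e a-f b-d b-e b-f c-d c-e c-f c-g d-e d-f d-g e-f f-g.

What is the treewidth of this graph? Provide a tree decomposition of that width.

Treewidth 3.
One such decomposition:
Bags: B1 = {c, d, e, f}  B2 = {c, d, f, g}  B3 = {a, d, e, f}  B4 = {b, d, e, f}
Tree: B1–B2, B1–B3, B1–B4

The largest bag has 4 vertices, giving width 3; this decomposition certifies tw(G) ≤ 3. For the lower bound, the 4 vertices {c, d, f, g} are pairwise adjacent, and any tree decomposition puts a clique entirely inside one bag — forcing width ≥ 3. The upper and lower bounds meet at 3, so that is the treewidth.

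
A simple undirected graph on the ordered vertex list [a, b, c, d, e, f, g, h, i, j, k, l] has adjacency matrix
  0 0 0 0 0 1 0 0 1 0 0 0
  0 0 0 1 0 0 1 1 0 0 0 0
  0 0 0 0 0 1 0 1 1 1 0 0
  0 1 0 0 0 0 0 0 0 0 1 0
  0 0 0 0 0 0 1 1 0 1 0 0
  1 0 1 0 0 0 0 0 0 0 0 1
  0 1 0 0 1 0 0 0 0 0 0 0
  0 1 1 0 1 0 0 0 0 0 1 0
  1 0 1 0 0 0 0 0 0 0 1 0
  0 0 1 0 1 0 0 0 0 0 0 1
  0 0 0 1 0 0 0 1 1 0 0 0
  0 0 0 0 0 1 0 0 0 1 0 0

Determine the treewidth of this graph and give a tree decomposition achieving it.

Every bag has size at most 4, so the width is 4 − 1 = 3 and tw(G) ≤ 3. For the lower bound: the 4 vertex sets {b,d,g}, {e}, {h}, {c,i,j,k} are disjoint, each induces a connected subgraph, and every pair is joined by at least one edge of G. Contracting each set to a single vertex therefore yields K_{4} as a minor, and since treewidth is minor-monotone, tw(G) ≥ tw(K_{4}) = 3. Hence tw(G) = 3 exactly.

Treewidth 3.
Bags: B1 = {b, d, e, g}  B2 = {b, d, e, h}  B3 = {d, e, h, k}  B4 = {e, h, j, k}  B5 = {c, h, j, k}  B6 = {c, i, j, k}  B7 = {c, i, j, l}  B8 = {c, f, i, l}  B9 = {a, f, i, l}
Tree: B1–B2, B2–B3, B3–B4, B4–B5, B5–B6, B6–B7, B7–B8, B8–B9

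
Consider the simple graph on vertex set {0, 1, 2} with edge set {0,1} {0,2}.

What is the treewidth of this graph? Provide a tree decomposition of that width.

Treewidth 1.
One such decomposition:
Bags: B1 = {0, 2}  B2 = {0, 1}
Tree: B1–B2

Every bag has size at most 2, so the width is 2 − 1 = 1 and tw(G) ≤ 1. Since G has at least one edge (e.g. 2–0), it is not an edgeless graph, so tw(G) ≥ 1. Hence tw(G) = 1 exactly.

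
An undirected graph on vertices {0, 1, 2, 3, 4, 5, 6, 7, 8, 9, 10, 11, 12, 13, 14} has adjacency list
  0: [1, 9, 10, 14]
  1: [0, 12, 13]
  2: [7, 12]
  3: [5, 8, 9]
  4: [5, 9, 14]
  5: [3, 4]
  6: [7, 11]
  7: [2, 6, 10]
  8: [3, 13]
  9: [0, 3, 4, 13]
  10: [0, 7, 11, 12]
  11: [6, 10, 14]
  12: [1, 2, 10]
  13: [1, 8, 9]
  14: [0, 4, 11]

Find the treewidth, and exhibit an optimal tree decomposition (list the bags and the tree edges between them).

Each bag holds 4 vertices, so the decomposition has width 3, which upper-bounds the treewidth. For the lower bound: the 4 vertex sets {2,6,7}, {12}, {10}, {0,1,11,14} are disjoint, each induces a connected subgraph, and every pair is joined by at least one edge of G. Contracting each set to a single vertex therefore yields K_{4} as a minor, and since treewidth is minor-monotone, tw(G) ≥ tw(K_{4}) = 3. Therefore the treewidth is 3.

Treewidth 3.
One such decomposition:
Bags: B1 = {2, 6, 7, 12}  B2 = {6, 7, 10, 12}  B3 = {6, 10, 11, 12}  B4 = {1, 10, 11, 12}  B5 = {0, 1, 10, 11}  B6 = {0, 1, 11, 14}  B7 = {0, 1, 13, 14}  B8 = {0, 9, 13, 14}  B9 = {4, 9, 13, 14}  B10 = {4, 8, 9, 13}  B11 = {3, 4, 8, 9}  B12 = {3, 4, 5, 8}
Tree: B1–B2, B2–B3, B3–B4, B4–B5, B5–B6, B6–B7, B7–B8, B8–B9, B9–B10, B10–B11, B11–B12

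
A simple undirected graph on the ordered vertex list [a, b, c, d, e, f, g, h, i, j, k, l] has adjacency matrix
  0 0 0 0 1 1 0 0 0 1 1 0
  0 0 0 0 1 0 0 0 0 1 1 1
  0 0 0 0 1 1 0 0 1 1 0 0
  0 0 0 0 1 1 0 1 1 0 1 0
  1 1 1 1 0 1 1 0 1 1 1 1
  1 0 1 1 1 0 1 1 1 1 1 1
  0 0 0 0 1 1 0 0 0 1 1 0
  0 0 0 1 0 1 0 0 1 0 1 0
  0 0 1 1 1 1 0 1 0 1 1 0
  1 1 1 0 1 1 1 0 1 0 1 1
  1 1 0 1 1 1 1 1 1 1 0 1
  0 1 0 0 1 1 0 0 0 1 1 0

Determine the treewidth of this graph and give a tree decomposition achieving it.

Treewidth 4.
One such decomposition:
Bags: B1 = {e, f, j, k, l}  B2 = {e, f, g, j, k}  B3 = {b, e, j, k, l}  B4 = {e, f, i, j, k}  B5 = {a, e, f, j, k}  B6 = {d, e, f, i, k}  B7 = {c, e, f, i, j}  B8 = {d, f, h, i, k}
Tree: B1–B2, B1–B3, B2–B4, B2–B5, B4–B6, B4–B7, B6–B8

Every bag has size at most 5, so the width is 5 − 1 = 4 and tw(G) ≤ 4. Conversely, {c, e, f, i, j} is a clique of size 5, and the vertices of any clique must share a bag in every tree decomposition; so some bag has ≥ 5 vertices and tw(G) ≥ 4. Therefore the treewidth is 4.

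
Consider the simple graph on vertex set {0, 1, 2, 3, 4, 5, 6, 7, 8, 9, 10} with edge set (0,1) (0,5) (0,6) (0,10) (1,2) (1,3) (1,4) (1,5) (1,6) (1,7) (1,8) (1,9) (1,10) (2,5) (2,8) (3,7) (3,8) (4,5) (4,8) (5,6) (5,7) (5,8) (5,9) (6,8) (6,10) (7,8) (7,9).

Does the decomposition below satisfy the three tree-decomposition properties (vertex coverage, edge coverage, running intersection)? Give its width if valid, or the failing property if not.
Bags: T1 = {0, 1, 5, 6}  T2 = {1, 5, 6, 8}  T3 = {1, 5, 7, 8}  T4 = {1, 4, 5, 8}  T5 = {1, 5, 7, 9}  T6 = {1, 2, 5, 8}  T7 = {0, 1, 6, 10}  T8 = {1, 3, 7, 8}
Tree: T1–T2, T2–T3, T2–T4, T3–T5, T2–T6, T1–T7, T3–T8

Yes; width 3.

Checking the three conditions: (i) the bags cover all of {0, 1, 2, 3, 4, 5, 6, 7, 8, 9, 10}; (ii) for each edge, some bag contains both endpoints; (iii) the bags containing any fixed vertex form a subtree. All hold, so the decomposition is valid with width 4 − 1 = 3.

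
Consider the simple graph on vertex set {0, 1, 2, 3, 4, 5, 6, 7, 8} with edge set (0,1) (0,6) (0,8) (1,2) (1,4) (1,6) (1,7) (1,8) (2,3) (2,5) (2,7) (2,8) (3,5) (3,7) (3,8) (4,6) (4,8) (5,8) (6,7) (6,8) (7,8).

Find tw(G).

3

A width-3 tree decomposition is:
Bags: B1 = {1, 6, 7, 8}  B2 = {1, 4, 6, 8}  B3 = {0, 1, 6, 8}  B4 = {1, 2, 7, 8}  B5 = {2, 3, 7, 8}  B6 = {2, 3, 5, 8}
Tree: B1–B2, B1–B3, B1–B4, B4–B5, B5–B6
Each bag holds 4 vertices, so the decomposition has width 3, which upper-bounds the treewidth. Conversely, {1, 2, 7, 8} is a clique of size 4, and the vertices of any clique must share a bag in every tree decomposition; so some bag has ≥ 4 vertices and tw(G) ≥ 3. Hence tw(G) = 3 exactly.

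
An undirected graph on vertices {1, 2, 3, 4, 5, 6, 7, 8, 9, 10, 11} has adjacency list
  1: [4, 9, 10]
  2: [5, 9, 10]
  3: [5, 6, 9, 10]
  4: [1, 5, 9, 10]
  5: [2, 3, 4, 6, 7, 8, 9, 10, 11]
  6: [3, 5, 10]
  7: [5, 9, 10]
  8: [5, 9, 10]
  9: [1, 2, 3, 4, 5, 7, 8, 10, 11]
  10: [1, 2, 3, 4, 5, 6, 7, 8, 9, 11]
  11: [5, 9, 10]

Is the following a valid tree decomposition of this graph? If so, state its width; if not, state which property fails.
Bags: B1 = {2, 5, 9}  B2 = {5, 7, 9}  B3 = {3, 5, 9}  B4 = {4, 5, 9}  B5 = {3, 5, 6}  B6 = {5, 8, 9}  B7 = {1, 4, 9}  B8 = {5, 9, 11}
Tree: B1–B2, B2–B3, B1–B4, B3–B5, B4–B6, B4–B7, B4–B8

A tree decomposition must satisfy three properties: every vertex lies in some bag; for every edge, both endpoints lie together in some bag; and for every vertex, the bags containing it form a connected subtree. Here vertex 10 appears in no bag, so the decomposition is invalid.

No — vertex 10 appears in no bag.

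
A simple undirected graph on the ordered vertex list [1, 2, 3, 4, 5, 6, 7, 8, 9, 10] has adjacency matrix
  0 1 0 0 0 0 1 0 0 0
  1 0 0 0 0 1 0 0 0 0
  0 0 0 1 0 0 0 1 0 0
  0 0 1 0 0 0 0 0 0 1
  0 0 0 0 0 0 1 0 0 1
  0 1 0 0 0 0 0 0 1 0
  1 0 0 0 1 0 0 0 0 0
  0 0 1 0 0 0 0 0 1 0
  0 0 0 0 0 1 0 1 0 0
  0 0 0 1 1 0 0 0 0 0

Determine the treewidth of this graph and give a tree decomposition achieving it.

Each bag holds 3 vertices, so the decomposition has width 2, which upper-bounds the treewidth. Since 9–8–3–4–10–5–7–1–2–6–9 is a cycle in G, G is not acyclic. Forests are exactly the graphs of treewidth ≤ 1, so tw(G) ≥ 2. Therefore the treewidth is 2.

Treewidth 2.
One optimal decomposition is:
Bags: B1 = {3, 8, 9}  B2 = {3, 4, 9}  B3 = {4, 9, 10}  B4 = {5, 9, 10}  B5 = {5, 7, 9}  B6 = {1, 7, 9}  B7 = {1, 2, 9}  B8 = {2, 6, 9}
Tree: B1–B2, B2–B3, B3–B4, B4–B5, B5–B6, B6–B7, B7–B8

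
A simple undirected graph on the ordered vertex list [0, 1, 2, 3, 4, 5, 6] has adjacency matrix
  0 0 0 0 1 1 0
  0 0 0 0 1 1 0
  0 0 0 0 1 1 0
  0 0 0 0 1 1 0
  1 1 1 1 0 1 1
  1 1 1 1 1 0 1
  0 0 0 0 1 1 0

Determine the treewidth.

A width-2 tree decomposition is:
Bags: B1 = {1, 4, 5}  B2 = {2, 4, 5}  B3 = {4, 5, 6}  B4 = {3, 4, 5}  B5 = {0, 4, 5}
Tree: B1–B2, B2–B3, B3–B4, B4–B5
Every bag has size at most 3, so the width is 3 − 1 = 2 and tw(G) ≤ 2. For the lower bound, the 3 vertices {0, 4, 5} are pairwise adjacent, and any tree decomposition puts a clique entirely inside one bag — forcing width ≥ 2. The upper and lower bounds meet at 2, so that is the treewidth.

2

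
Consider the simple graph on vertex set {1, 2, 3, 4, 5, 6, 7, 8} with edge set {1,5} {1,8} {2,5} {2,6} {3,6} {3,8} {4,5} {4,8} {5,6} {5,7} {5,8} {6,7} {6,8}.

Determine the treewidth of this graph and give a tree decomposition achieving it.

Treewidth 2.
One optimal decomposition is:
Bags: B1 = {5, 6, 7}  B2 = {5, 6, 8}  B3 = {3, 6, 8}  B4 = {4, 5, 8}  B5 = {1, 5, 8}  B6 = {2, 5, 6}
Tree: B1–B2, B2–B3, B2–B4, B4–B5, B2–B6

Each bag holds 3 vertices, so the decomposition has width 2, which upper-bounds the treewidth. On the other hand G contains the 3-clique {3, 6, 8}. A clique must lie in a single bag of any decomposition, so no decomposition can have width below 2. Hence tw(G) = 2 exactly.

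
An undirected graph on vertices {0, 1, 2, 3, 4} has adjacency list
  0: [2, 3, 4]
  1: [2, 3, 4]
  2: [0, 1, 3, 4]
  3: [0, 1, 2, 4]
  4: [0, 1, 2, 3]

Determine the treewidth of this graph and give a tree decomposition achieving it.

Treewidth 3.
One such decomposition:
Bags: B1 = {0, 2, 3, 4}  B2 = {1, 2, 3, 4}
Tree: B1–B2

The largest bag has 4 vertices, giving width 3; this decomposition certifies tw(G) ≤ 3. For the lower bound, the 4 vertices {0, 2, 3, 4} are pairwise adjacent, and any tree decomposition puts a clique entirely inside one bag — forcing width ≥ 3. Therefore the treewidth is 3.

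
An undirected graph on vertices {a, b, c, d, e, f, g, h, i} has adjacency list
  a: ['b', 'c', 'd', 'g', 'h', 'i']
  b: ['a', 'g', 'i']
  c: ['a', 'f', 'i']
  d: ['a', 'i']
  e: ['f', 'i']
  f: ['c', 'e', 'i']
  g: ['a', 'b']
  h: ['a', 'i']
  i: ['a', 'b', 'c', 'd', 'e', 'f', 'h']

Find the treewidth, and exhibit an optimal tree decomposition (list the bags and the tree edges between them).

Treewidth 2.
One optimal decomposition is:
Bags: B1 = {a, h, i}  B2 = {a, b, i}  B3 = {a, c, i}  B4 = {c, f, i}  B5 = {a, d, i}  B6 = {a, b, g}  B7 = {e, f, i}
Tree: B1–B2, B2–B3, B3–B4, B1–B5, B2–B6, B4–B7

The largest bag has 3 vertices, giving width 2; this decomposition certifies tw(G) ≤ 2. On the other hand G contains the 3-clique {a, b, g}. A clique must lie in a single bag of any decomposition, so no decomposition can have width below 2. The upper and lower bounds meet at 2, so that is the treewidth.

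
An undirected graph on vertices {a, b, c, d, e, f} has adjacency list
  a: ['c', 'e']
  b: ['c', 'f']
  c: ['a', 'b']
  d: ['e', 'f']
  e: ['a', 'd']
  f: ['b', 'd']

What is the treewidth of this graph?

2

A width-2 tree decomposition is:
Bags: B1 = {b, d, f}  B2 = {b, d, e}  B3 = {a, b, e}  B4 = {a, b, c}
Tree: B1–B2, B2–B3, B3–B4
Each bag holds 3 vertices, so the decomposition has width 2, which upper-bounds the treewidth. The edges b–f–d–e–a–c–b form a cycle, so G is not a tree and its treewidth is at least 2. The upper and lower bounds meet at 2, so that is the treewidth.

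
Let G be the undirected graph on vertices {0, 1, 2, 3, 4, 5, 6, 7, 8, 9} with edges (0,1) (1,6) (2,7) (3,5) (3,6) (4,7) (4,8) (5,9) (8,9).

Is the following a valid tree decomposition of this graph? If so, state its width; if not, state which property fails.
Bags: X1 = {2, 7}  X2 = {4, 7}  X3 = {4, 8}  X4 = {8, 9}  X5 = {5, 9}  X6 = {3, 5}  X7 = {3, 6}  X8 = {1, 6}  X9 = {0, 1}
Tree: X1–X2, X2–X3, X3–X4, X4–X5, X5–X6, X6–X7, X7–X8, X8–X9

Yes; width 1.

Vertex coverage: the bags together contain {0, 1, 2, 3, 4, 5, 6, 7, 8, 9}, the full vertex set. Edge coverage: each edge of G has both endpoints in at least one bag. Running intersection: for every vertex, the bags containing it form a connected subtree. All three properties hold, so this is a valid tree decomposition of width max|bag| − 1 = 1, and hence tw(G) ≤ 1.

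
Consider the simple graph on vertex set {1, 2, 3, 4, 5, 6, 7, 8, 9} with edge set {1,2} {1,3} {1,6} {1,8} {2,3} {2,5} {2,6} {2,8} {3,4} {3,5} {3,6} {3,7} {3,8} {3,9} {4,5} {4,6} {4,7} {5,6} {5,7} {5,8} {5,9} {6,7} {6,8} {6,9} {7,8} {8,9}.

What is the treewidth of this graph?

A width-4 tree decomposition is:
Bags: B1 = {2, 3, 5, 6, 8}  B2 = {3, 5, 6, 7, 8}  B3 = {3, 4, 5, 6, 7}  B4 = {3, 5, 6, 8, 9}  B5 = {1, 2, 3, 6, 8}
Tree: B1–B2, B2–B3, B2–B4, B1–B5
Each bag holds 5 vertices, so the decomposition has width 4, which upper-bounds the treewidth. For the lower bound, the 5 vertices {1, 2, 3, 6, 8} are pairwise adjacent, and any tree decomposition puts a clique entirely inside one bag — forcing width ≥ 4. Therefore the treewidth is 4.

4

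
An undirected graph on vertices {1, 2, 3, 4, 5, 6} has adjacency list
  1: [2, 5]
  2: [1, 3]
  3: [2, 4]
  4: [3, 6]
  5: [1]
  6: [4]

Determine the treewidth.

1

A width-1 tree decomposition is:
Bags: B1 = {4, 6}  B2 = {3, 4}  B3 = {2, 3}  B4 = {1, 2}  B5 = {1, 5}
Tree: B1–B2, B2–B3, B3–B4, B4–B5
Each bag holds 2 vertices, so the decomposition has width 1, which upper-bounds the treewidth. G has an edge, so its treewidth is at least 1. The upper and lower bounds meet at 1, so that is the treewidth.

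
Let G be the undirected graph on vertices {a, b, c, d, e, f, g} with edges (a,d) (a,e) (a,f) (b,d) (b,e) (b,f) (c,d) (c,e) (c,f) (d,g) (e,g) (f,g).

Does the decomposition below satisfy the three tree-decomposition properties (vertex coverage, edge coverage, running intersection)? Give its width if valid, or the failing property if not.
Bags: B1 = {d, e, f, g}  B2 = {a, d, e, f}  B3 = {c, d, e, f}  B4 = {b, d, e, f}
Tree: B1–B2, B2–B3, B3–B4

Yes; width 3.

Vertex coverage: the bags together contain {a, b, c, d, e, f, g}, the full vertex set. Edge coverage: each edge of G has both endpoints in at least one bag. Running intersection: for every vertex, the bags containing it form a connected subtree. All three properties hold, so this is a valid tree decomposition of width max|bag| − 1 = 3, and hence tw(G) ≤ 3.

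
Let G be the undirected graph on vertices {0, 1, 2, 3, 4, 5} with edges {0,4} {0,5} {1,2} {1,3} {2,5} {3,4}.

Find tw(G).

2

A width-2 tree decomposition is:
Bags: B1 = {1, 2, 3}  B2 = {2, 3, 5}  B3 = {0, 3, 5}  B4 = {0, 3, 4}
Tree: B1–B2, B2–B3, B3–B4
Each bag holds 3 vertices, so the decomposition has width 2, which upper-bounds the treewidth. The edges 3–1–2–5–0–4–3 form a cycle, so G is not a tree and its treewidth is at least 2. Therefore the treewidth is 2.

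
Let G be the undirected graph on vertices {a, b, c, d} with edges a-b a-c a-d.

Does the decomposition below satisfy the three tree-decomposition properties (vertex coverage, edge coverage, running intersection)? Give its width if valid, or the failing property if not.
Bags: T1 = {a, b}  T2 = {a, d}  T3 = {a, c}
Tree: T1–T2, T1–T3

Yes; width 1.

Vertex coverage: the bags together contain {a, b, c, d}, the full vertex set. Edge coverage: each edge of G has both endpoints in at least one bag. Running intersection: for every vertex, the bags containing it form a connected subtree. All three properties hold, so this is a valid tree decomposition of width max|bag| − 1 = 1, and hence tw(G) ≤ 1.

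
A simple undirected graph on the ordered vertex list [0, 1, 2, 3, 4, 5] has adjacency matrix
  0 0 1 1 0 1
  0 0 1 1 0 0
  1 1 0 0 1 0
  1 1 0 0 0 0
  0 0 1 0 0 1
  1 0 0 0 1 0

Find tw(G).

A width-2 tree decomposition is:
Bags: B1 = {1, 2, 3}  B2 = {0, 2, 3}  B3 = {0, 2, 4}  B4 = {0, 4, 5}
Tree: B1–B2, B2–B3, B3–B4
Every bag has size at most 3, so the width is 3 − 1 = 2 and tw(G) ≤ 2. The edges 1–3–0–2–1 form a cycle, so G is not a tree and its treewidth is at least 2. Hence tw(G) = 2 exactly.

2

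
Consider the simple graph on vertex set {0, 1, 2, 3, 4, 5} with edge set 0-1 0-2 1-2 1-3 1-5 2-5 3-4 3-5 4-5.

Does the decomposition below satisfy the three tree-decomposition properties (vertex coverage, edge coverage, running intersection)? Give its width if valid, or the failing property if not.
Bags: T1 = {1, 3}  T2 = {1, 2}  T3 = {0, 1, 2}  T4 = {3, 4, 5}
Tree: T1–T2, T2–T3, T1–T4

No — edge (5,1) lies in no bag.

A tree decomposition must satisfy three properties: every vertex lies in some bag; for every edge, both endpoints lie together in some bag; and for every vertex, the bags containing it form a connected subtree. Here edge (5,1) lies in no bag, so the decomposition is invalid.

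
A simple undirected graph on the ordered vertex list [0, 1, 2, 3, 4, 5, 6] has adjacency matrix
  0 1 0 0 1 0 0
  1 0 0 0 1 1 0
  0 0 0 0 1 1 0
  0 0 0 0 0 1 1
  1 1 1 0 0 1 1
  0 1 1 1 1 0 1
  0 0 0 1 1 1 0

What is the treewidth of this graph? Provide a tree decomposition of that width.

Every bag has size at most 3, so the width is 3 − 1 = 2 and tw(G) ≤ 2. Conversely, {3, 5, 6} is a clique of size 3, and the vertices of any clique must share a bag in every tree decomposition; so some bag has ≥ 3 vertices and tw(G) ≥ 2. Combining the bounds, tw(G) = 2.

Treewidth 2.
One such decomposition:
Bags: B1 = {1, 4, 5}  B2 = {4, 5, 6}  B3 = {0, 1, 4}  B4 = {2, 4, 5}  B5 = {3, 5, 6}
Tree: B1–B2, B1–B3, B1–B4, B2–B5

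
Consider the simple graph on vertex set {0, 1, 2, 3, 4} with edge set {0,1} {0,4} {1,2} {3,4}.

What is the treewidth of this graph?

1

A width-1 tree decomposition is:
Bags: B1 = {0, 4}  B2 = {3, 4}  B3 = {0, 1}  B4 = {1, 2}
Tree: B1–B2, B1–B3, B3–B4
Each bag holds 2 vertices, so the decomposition has width 1, which upper-bounds the treewidth. Any graph with an edge has treewidth ≥ 1, and G has the edge 0–4. Hence tw(G) = 1 exactly.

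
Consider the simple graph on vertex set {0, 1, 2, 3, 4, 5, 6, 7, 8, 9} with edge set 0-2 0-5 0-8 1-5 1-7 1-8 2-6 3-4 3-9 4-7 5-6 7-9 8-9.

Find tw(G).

2

A width-2 tree decomposition is:
Bags: B1 = {0, 2, 6}  B2 = {0, 5, 6}  B3 = {0, 5, 8}  B4 = {1, 5, 8}  B5 = {1, 8, 9}  B6 = {1, 7, 9}  B7 = {3, 7, 9}  B8 = {3, 4, 7}
Tree: B1–B2, B2–B3, B3–B4, B4–B5, B5–B6, B6–B7, B7–B8
The largest bag has 3 vertices, giving width 2; this decomposition certifies tw(G) ≤ 2. For the lower bound, G contains the cycle 2–6–5–0–2, so G is not a forest; only forests have treewidth ≤ 1, hence tw(G) ≥ 2. Hence tw(G) = 2 exactly.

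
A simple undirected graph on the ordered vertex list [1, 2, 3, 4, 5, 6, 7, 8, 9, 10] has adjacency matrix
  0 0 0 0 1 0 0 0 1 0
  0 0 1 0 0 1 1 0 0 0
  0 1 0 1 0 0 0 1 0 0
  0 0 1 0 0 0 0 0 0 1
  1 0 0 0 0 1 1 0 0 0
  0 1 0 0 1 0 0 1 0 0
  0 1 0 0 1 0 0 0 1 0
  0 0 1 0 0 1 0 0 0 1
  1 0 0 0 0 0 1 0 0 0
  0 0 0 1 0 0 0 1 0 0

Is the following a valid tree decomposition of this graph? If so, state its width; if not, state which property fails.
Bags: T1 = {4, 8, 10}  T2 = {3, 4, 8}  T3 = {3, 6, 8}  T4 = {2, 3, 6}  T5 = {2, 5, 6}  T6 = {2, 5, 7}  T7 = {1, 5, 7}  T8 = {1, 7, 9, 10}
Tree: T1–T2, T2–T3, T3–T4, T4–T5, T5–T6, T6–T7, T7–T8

No — bags containing vertex 10 are not connected in the tree.

A tree decomposition must satisfy three properties: every vertex lies in some bag; for every edge, both endpoints lie together in some bag; and for every vertex, the bags containing it form a connected subtree. Here bags containing vertex 10 are not connected in the tree, so the decomposition is invalid.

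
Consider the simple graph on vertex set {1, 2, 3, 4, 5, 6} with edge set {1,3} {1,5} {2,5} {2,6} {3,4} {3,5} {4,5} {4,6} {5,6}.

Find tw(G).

2

A width-2 tree decomposition is:
Bags: B1 = {3, 4, 5}  B2 = {4, 5, 6}  B3 = {1, 3, 5}  B4 = {2, 5, 6}
Tree: B1–B2, B1–B3, B2–B4
Each bag holds 3 vertices, so the decomposition has width 2, which upper-bounds the treewidth. On the other hand G contains the 3-clique {2, 5, 6}. A clique must lie in a single bag of any decomposition, so no decomposition can have width below 2. Combining the bounds, tw(G) = 2.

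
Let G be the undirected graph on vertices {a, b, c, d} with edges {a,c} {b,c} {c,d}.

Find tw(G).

1

A width-1 tree decomposition is:
Bags: B1 = {c, d}  B2 = {a, c}  B3 = {b, c}
Tree: B1–B2, B1–B3
Every bag has size at most 2, so the width is 2 − 1 = 1 and tw(G) ≤ 1. Any graph with an edge has treewidth ≥ 1, and G has the edge d–c. The upper and lower bounds meet at 1, so that is the treewidth.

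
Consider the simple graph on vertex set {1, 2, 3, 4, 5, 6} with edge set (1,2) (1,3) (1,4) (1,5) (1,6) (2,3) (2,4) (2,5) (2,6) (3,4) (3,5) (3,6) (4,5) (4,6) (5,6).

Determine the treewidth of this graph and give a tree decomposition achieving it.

Treewidth 5.
One optimal decomposition is:
Bags: B1 = {1, 2, 3, 4, 5, 6}
Tree: (single bag)

With just one bag of size 6, the width is 6 − 1 = 5, so tw(G) ≤ 5. On the other hand G contains the 6-clique {1, 2, 3, 4, 5, 6}. A clique must lie in a single bag of any decomposition, so no decomposition can have width below 5. The upper and lower bounds meet at 5, so that is the treewidth.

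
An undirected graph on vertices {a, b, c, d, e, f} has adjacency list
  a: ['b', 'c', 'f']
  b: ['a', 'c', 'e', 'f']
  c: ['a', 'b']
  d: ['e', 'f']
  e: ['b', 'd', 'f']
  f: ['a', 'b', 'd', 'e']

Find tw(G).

2

A width-2 tree decomposition is:
Bags: B1 = {a, b, f}  B2 = {b, e, f}  B3 = {d, e, f}  B4 = {a, b, c}
Tree: B1–B2, B2–B3, B1–B4
Every bag has size at most 3, so the width is 3 − 1 = 2 and tw(G) ≤ 2. On the other hand G contains the 3-clique {a, b, c}. A clique must lie in a single bag of any decomposition, so no decomposition can have width below 2. Combining the bounds, tw(G) = 2.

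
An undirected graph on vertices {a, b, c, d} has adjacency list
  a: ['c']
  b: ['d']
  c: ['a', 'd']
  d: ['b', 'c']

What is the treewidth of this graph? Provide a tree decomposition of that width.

Treewidth 1.
Bags: B1 = {b, d}  B2 = {c, d}  B3 = {a, c}
Tree: B1–B2, B2–B3

Every bag has size at most 2, so the width is 2 − 1 = 1 and tw(G) ≤ 1. G has an edge, so its treewidth is at least 1. Combining the bounds, tw(G) = 1.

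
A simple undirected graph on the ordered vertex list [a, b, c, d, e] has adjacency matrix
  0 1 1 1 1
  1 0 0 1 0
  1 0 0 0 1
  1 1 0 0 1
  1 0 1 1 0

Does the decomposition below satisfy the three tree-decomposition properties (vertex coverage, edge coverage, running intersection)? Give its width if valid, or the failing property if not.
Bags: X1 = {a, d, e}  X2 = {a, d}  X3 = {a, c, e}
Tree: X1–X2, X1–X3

A tree decomposition must satisfy three properties: every vertex lies in some bag; for every edge, both endpoints lie together in some bag; and for every vertex, the bags containing it form a connected subtree. Here vertex b appears in no bag, so the decomposition is invalid.

No — vertex b appears in no bag.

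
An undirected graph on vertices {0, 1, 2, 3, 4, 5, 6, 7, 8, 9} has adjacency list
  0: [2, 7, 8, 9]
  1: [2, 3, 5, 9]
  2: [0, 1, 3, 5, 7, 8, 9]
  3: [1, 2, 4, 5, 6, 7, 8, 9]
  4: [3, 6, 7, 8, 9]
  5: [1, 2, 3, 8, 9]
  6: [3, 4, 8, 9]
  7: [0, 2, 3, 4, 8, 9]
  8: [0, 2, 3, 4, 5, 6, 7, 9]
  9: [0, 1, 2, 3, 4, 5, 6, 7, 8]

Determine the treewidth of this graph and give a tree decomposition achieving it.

Treewidth 4.
One such decomposition:
Bags: B1 = {2, 3, 7, 8, 9}  B2 = {2, 3, 5, 8, 9}  B3 = {3, 4, 7, 8, 9}  B4 = {3, 4, 6, 8, 9}  B5 = {0, 2, 7, 8, 9}  B6 = {1, 2, 3, 5, 9}
Tree: B1–B2, B1–B3, B3–B4, B1–B5, B2–B6

The largest bag has 5 vertices, giving width 4; this decomposition certifies tw(G) ≤ 4. On the other hand G contains the 5-clique {0, 2, 7, 8, 9}. A clique must lie in a single bag of any decomposition, so no decomposition can have width below 4. Therefore the treewidth is 4.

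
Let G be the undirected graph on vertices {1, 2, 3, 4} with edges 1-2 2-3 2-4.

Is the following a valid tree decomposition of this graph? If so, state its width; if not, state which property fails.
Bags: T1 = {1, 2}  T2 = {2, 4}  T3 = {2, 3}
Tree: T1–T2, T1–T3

Yes; width 1.

Checking the three conditions: (i) the bags cover all of {1, 2, 3, 4}; (ii) for each edge, some bag contains both endpoints; (iii) the bags containing any fixed vertex form a subtree. All hold, so the decomposition is valid with width 2 − 1 = 1.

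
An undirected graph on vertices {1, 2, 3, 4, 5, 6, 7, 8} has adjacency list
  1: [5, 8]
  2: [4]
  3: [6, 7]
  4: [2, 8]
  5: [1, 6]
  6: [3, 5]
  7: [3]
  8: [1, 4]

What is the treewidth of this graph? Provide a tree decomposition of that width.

Treewidth 1.
One optimal decomposition is:
Bags: B1 = {2, 4}  B2 = {4, 8}  B3 = {1, 8}  B4 = {1, 5}  B5 = {5, 6}  B6 = {3, 6}  B7 = {3, 7}
Tree: B1–B2, B2–B3, B3–B4, B4–B5, B5–B6, B6–B7

The largest bag has 2 vertices, giving width 1; this decomposition certifies tw(G) ≤ 1. G has an edge, so its treewidth is at least 1. The upper and lower bounds meet at 1, so that is the treewidth.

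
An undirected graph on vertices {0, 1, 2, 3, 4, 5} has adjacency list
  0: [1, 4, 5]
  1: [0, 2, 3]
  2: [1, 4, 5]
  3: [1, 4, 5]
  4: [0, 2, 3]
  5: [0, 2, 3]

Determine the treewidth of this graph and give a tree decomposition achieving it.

Treewidth 3.
One such decomposition:
Bags: B1 = {1, 2, 4, 5}  B2 = {0, 1, 4, 5}  B3 = {1, 3, 4, 5}
Tree: B1–B2, B2–B3

The largest bag has 4 vertices, giving width 3; this decomposition certifies tw(G) ≤ 3. For the lower bound: the 4 vertex sets {2,5}, {0,1}, {4}, {3} are disjoint, each induces a connected subgraph, and every pair is joined by at least one edge of G. Contracting each set to a single vertex therefore yields K_{4} as a minor, and since treewidth is minor-monotone, tw(G) ≥ tw(K_{4}) = 3. Therefore the treewidth is 3.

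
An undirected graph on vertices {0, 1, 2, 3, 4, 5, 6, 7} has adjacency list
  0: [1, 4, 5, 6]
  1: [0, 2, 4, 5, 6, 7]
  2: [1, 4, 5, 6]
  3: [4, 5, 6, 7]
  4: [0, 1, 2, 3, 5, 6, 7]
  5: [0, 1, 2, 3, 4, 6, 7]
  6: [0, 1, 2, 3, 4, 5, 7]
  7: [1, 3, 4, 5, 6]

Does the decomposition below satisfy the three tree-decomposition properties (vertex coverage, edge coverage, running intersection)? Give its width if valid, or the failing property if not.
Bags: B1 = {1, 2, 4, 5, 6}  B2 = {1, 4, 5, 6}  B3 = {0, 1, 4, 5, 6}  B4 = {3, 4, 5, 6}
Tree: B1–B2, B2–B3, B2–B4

No — vertex 7 appears in no bag.

A tree decomposition must satisfy three properties: every vertex lies in some bag; for every edge, both endpoints lie together in some bag; and for every vertex, the bags containing it form a connected subtree. Here vertex 7 appears in no bag, so the decomposition is invalid.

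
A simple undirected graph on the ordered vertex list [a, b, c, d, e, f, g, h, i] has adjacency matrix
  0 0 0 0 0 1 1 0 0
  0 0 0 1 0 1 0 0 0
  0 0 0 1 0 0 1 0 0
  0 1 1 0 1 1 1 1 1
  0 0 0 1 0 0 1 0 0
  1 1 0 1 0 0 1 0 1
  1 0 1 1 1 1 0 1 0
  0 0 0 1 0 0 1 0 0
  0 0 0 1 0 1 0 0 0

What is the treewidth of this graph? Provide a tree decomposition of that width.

Each bag holds 3 vertices, so the decomposition has width 2, which upper-bounds the treewidth. On the other hand G contains the 3-clique {d, e, g}. A clique must lie in a single bag of any decomposition, so no decomposition can have width below 2. Combining the bounds, tw(G) = 2.

Treewidth 2.
One such decomposition:
Bags: B1 = {c, d, g}  B2 = {d, f, g}  B3 = {d, g, h}  B4 = {d, f, i}  B5 = {b, d, f}  B6 = {a, f, g}  B7 = {d, e, g}
Tree: B1–B2, B2–B3, B2–B4, B2–B5, B2–B6, B2–B7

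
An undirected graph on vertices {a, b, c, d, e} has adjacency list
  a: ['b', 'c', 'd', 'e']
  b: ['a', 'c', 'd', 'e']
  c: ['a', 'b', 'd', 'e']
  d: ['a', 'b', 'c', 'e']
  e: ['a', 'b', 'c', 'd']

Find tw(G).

4

A width-4 tree decomposition is:
Bags: B1 = {a, b, c, d, e}
Tree: (single bag)
With just one bag of size 5, the width is 5 − 1 = 4, so tw(G) ≤ 4. On the other hand G contains the 5-clique {a, b, c, d, e}. A clique must lie in a single bag of any decomposition, so no decomposition can have width below 4. Therefore the treewidth is 4.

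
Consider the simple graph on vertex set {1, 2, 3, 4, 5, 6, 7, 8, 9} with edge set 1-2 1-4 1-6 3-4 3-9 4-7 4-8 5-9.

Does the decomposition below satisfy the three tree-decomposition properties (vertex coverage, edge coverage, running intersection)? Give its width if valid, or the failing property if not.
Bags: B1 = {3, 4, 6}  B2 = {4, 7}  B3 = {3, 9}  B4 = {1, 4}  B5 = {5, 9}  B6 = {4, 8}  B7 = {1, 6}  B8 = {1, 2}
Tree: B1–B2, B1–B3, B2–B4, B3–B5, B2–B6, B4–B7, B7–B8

A tree decomposition must satisfy three properties: every vertex lies in some bag; for every edge, both endpoints lie together in some bag; and for every vertex, the bags containing it form a connected subtree. Here bags containing vertex 6 are not connected in the tree, so the decomposition is invalid.

No — bags containing vertex 6 are not connected in the tree.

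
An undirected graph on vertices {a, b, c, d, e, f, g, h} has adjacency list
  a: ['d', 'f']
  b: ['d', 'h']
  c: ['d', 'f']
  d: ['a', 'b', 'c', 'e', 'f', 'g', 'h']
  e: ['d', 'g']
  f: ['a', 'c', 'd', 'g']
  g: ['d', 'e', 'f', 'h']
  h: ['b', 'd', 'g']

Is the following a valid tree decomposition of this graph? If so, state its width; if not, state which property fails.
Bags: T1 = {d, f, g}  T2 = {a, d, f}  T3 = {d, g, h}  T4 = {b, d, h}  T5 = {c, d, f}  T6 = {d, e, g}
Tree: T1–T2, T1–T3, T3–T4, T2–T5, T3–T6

Vertex coverage: the bags together contain {a, b, c, d, e, f, g, h}, the full vertex set. Edge coverage: each edge of G has both endpoints in at least one bag. Running intersection: for every vertex, the bags containing it form a connected subtree. All three properties hold, so this is a valid tree decomposition of width max|bag| − 1 = 2, and hence tw(G) ≤ 2.

Yes; width 2.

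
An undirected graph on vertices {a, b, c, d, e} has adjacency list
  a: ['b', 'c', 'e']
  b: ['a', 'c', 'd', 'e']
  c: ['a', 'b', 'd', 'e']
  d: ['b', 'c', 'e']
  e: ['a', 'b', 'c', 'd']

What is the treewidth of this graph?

A width-3 tree decomposition is:
Bags: B1 = {b, c, d, e}  B2 = {a, b, c, e}
Tree: B1–B2
The largest bag has 4 vertices, giving width 3; this decomposition certifies tw(G) ≤ 3. For the lower bound, the 4 vertices {b, c, d, e} are pairwise adjacent, and any tree decomposition puts a clique entirely inside one bag — forcing width ≥ 3. Hence tw(G) = 3 exactly.

3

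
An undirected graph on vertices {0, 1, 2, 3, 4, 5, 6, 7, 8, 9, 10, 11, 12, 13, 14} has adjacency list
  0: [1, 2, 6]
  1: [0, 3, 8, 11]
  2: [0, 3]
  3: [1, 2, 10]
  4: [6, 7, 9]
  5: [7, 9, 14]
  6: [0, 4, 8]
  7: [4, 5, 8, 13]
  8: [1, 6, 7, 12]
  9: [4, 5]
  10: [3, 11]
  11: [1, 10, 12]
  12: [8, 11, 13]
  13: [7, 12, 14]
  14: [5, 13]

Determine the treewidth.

3

A width-3 tree decomposition is:
Bags: B1 = {2, 3, 10, 11}  B2 = {1, 2, 3, 11}  B3 = {0, 1, 2, 11}  B4 = {0, 1, 11, 12}  B5 = {0, 1, 8, 12}  B6 = {0, 6, 8, 12}  B7 = {6, 8, 12, 13}  B8 = {6, 7, 8, 13}  B9 = {4, 6, 7, 13}  B10 = {4, 7, 13, 14}  B11 = {4, 5, 7, 14}  B12 = {4, 5, 9, 14}
Tree: B1–B2, B2–B3, B3–B4, B4–B5, B5–B6, B6–B7, B7–B8, B8–B9, B9–B10, B10–B11, B11–B12
The largest bag has 4 vertices, giving width 3; this decomposition certifies tw(G) ≤ 3. For the lower bound: the 4 vertex sets {2,3,10}, {11}, {1}, {0,6,8,12} are disjoint, each induces a connected subgraph, and every pair is joined by at least one edge of G. Contracting each set to a single vertex therefore yields K_{4} as a minor, and since treewidth is minor-monotone, tw(G) ≥ tw(K_{4}) = 3. Hence tw(G) = 3 exactly.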